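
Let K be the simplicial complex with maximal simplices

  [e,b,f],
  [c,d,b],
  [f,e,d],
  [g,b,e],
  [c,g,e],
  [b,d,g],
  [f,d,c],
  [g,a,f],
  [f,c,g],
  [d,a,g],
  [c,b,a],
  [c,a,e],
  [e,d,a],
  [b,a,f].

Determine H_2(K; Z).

H_2 ≅ Z.

Take the total order a < b < c < d < e < f < g on the vertex set. Then K (dimension 2) consists of the simplices:

  0-simplices (7): a, b, c, d, e, f, g
  1-simplices (21): ab, ac, ad, ae, af, ag, bc, bd, be, bf, bg, cd, ce, cf, cg, de, df, dg, ef, eg, fg
  2-simplices (14): abc, abf, ace, ade, adg, afg, bcd, bdg, bef, beg, cdf, ceg, cfg, def

so the chain groups are C_0 ≅ Z^7, C_1 ≅ Z^21, C_2 ≅ Z^14.

The boundary map ∂_1: C_1 → C_0 is given by ∂[p,q] = [q] − [p]. For instance
  ∂ef = f − e.
The 7×21 boundary matrix has rank 6 and Smith normal form diag(1,1,1,1,1,1).

Boundary ∂_2: C_2 → C_1 sends each 2-simplex [p,q,r] to [q,r] − [p,r] + [p,q]. For instance
  ∂bdg = dg − bg + bd,
  ∂ceg = eg − cg + ce.
This gives a 21×14 integer matrix of rank 13; reducing to Smith normal form yields diagonal entries (1,1,1,1,1,1,1,1,1,1,1,1,1).

Reading off H_k = ker ∂_k / im ∂_{k+1}:

  H_2: rank ker ∂_2 − rank ∂_3 = (14 − 13) − 0 = 1, and there is no ∂_3, so H_2 = Z.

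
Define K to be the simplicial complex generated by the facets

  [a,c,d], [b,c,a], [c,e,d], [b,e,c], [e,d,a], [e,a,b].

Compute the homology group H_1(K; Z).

H_1 ≅ 0.

Take the total order a < b < c < d < e on the vertex set. Then K (dimension 2) consists of the simplices:

  0-simplices (5): a, b, c, d, e
  1-simplices (9): ab, ac, ad, ae, bc, be, cd, ce, de
  2-simplices (6): abc, abe, acd, ade, bce, cde

giving chain groups C_0 ≅ Z^5, C_1 ≅ Z^9, C_2 ≅ Z^6.

∂_1: C_1 → C_0 is given by ∂[p,q] = [q] − [p].
As a 5×9 matrix over Z this has rank 4, with invariant factors (1,1,1,1).

Boundary ∂_2: C_2 → C_1 sends each 2-simplex [p,q,r] to [q,r] − [p,r] + [p,q]. For instance
  ∂abe = be − ae + ab,
  ∂bce = ce − be + bc.
The resulting 9×6 matrix has rank 5, and its Smith normal form has invariant factors (1,1,1,1,1).

Reading off H_k = ker ∂_k / im ∂_{k+1}:

  H_1: rank ker ∂_1 − rank ∂_2 = (9 − 4) − 5 = 0, and the invariant factors of ∂_2 are all 1, so H_1 ≅ 0.

(K is a triangulation of the 2-sphere S^2.)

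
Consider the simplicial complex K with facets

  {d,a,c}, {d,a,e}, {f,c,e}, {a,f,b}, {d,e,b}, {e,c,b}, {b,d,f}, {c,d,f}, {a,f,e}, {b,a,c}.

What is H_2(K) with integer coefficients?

H_2 ≅ 0.

K has 6 vertices, 15 edges, 10 triangles.
rank ∂_2 = 10, rank ∂_3 = 0 ⇒ b_2 = 10 − 10 − 0 = 0. So H_2 ≅ 0.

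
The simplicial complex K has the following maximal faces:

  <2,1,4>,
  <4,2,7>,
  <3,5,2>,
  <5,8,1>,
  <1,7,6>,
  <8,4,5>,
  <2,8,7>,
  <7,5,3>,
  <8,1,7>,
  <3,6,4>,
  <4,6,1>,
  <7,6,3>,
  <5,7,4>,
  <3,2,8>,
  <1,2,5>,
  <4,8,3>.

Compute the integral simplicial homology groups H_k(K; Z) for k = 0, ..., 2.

H_0 = Z,  H_1 = Z^2,  H_2 = Z.

Order the vertices as 1 < 2 < 3 < 4 < 5 < 6 < 7 < 8. Listing each simplex with vertices in this order, K has dimension 2 with simplices:

  0-simplices (8): [1], [2], [3], [4], [5], [6], [7], [8]
  1-simplices (24): (24 of them)
  2-simplices (16): [1,2,4], [1,2,5], [1,4,6], [1,5,8], [1,6,7], [1,7,8], [2,3,5], [2,3,8], [2,4,7], [2,7,8], [3,4,6], [3,4,8], [3,5,7], [3,6,7], [4,5,7], [4,5,8]

Hence C_0 ≅ Z^8, C_1 ≅ Z^24, C_2 ≅ Z^16.

∂_1: C_1 → C_0 is given by ∂[p,q] = [q] − [p]. For instance
  ∂[2,5] = [5] − [2].
This gives a 8×24 integer matrix of rank 7; reducing to Smith normal form yields diagonal entries (1,1,1,1,1,1,1).

The boundary map ∂_2: C_2 → C_1 maps a triangle to the signed sum of its edges. For instance
  ∂[1,7,8] = [7,8] − [1,8] + [1,7],
  ∂[1,2,4] = [2,4] − [1,4] + [1,2].
This gives a 24×16 integer matrix of rank 15; reducing to Smith normal form yields diagonal entries (1,1,1,1,1,1,1,1,1,1,1,1,1,1,1).

Reading off H_k = ker ∂_k / im ∂_{k+1}:

  H_0: rank C_0 − rank ∂_1 = 8 − 7 = 1, and the invariant factors of ∂_1 are all 1, so H_0 = Z.
  H_1: rank ker ∂_1 − rank ∂_2 = (24 − 7) − 15 = 2, and the invariant factors of ∂_2 are all 1, so H_1 = Z^2.
  H_2: rank ker ∂_2 − rank ∂_3 = (16 − 15) − 0 = 1, and there is no ∂_3, so H_2 = Z.

(K is a triangulation of the torus T^2.)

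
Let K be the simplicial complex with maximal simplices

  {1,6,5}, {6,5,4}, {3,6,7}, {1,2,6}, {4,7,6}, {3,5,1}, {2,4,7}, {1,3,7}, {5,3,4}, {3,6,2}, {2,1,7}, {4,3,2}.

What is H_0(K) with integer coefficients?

H_0 = Z.

Fix the vertex order 1 < 2 < 3 < 4 < 5 < 6 < 7 and write every simplex with vertices in increasing order. Then dim K = 2 and the simplices of K are:

  0-simplices (7): [1], [2], [3], [4], [5], [6], [7]
  1-simplices (18): [1,2], [1,3], [1,5], [1,6], [1,7], [2,3], [2,4], [2,6], [2,7], [3,4], [3,5], [3,6], [3,7], [4,5], [4,6], [4,7], [5,6], [6,7]
  2-simplices (12): [1,2,6], [1,2,7], [1,3,5], [1,3,7], [1,5,6], [2,3,4], [2,3,6], [2,4,7], [3,4,5], [3,6,7], [4,5,6], [4,6,7]

giving chain groups C_0 ≅ Z^7, C_1 ≅ Z^18, C_2 ≅ Z^12.

Boundary ∂_1: C_1 → C_0 sends each edge [p,q] (with p < q) to q − p. For instance
  ∂[5,6] = [6] − [5].
As a 7×18 matrix over Z this has rank 6, with invariant factors (1,1,1,1,1,1).

∂_2: C_2 → C_1 maps a triangle to the signed sum of its edges. For instance
  ∂[1,3,5] = [3,5] − [1,5] + [1,3],
  ∂[1,5,6] = [5,6] − [1,6] + [1,5].
This gives a 18×12 integer matrix of rank 12; reducing to Smith normal form yields diagonal entries (1,1,1,1,1,1,1,1,1,1,1,2).

Computing H_k = (kernel of ∂_k) / (image of ∂_{k+1}):

  H_0: rank C_0 − rank ∂_1 = 7 − 6 = 1, and the invariant factors of ∂_1 are all 1, so H_0 ≅ Z.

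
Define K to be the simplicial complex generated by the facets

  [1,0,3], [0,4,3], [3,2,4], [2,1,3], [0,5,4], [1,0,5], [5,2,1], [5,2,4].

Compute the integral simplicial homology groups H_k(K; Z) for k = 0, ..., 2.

Take the total order 0 < 1 < 2 < 3 < 4 < 5 on the vertex set. Then K (dimension 2) consists of the simplices:

  0-simplices (6): [0], [1], [2], [3], [4], [5]
  1-simplices (12): [0,1], [0,3], [0,4], [0,5], [1,2], [1,3], [1,5], [2,3], [2,4], [2,5], [3,4], [4,5]
  2-simplices (8): [0,1,3], [0,1,5], [0,3,4], [0,4,5], [1,2,3], [1,2,5], [2,3,4], [2,4,5]

Hence C_0 ≅ Z^6, C_1 ≅ Z^12, C_2 ≅ Z^8.

Boundary ∂_1: C_1 → C_0 maps an edge to its endpoints' difference, ∂[p,q] = q − p. For instance
  ∂[1,5] = [5] − [1].
As a 6×12 matrix over Z this has rank 5, with invariant factors (1,1,1,1,1).

Boundary ∂_2: C_2 → C_1 sends each 2-simplex [p,q,r] to [q,r] − [p,r] + [p,q]. For instance
  ∂[0,1,5] = [1,5] − [0,5] + [0,1],
  ∂[0,3,4] = [3,4] − [0,4] + [0,3].
As a 12×8 matrix over Z this has rank 7, with invariant factors (1,1,1,1,1,1,1).

From H_k ≅ ker(∂_k) / im(∂_{k+1}) we obtain:

  H_0: rank C_0 − rank ∂_1 = 6 − 5 = 1, and the invariant factors of ∂_1 are all 1, so H_0 ≅ Z.
  H_1: rank ker ∂_1 − rank ∂_2 = (12 − 5) − 7 = 0, and the invariant factors of ∂_2 are all 1, so H_1 ≅ 0.
  H_2: rank ker ∂_2 − rank ∂_3 = (8 − 7) − 0 = 1, and there is no ∂_3, so H_2 ≅ Z.

H_0 = Z,  H_1 = 0,  H_2 = Z.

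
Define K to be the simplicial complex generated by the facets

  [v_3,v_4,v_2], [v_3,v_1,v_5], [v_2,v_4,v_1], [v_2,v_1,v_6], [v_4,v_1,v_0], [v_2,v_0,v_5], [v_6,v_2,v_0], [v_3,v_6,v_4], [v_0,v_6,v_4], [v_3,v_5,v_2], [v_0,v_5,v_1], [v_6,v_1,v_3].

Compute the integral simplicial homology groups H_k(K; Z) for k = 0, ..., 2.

H_0 ≅ Z,  H_1 ≅ Z/2Z,  H_2 = 0.

We work with the vertex ordering v_0 < v_1 < v_2 < v_3 < v_4 < v_5 < v_6. The simplices of K, each written with vertices in increasing order, are:

  0-simplices (7): [v_0], [v_1], [v_2], [v_3], [v_4], [v_5], [v_6]
  1-simplices (18): (18 of them)
  2-simplices (12): (12 of them)

so the chain groups are C_0 ≅ Z^7, C_1 ≅ Z^18, C_2 ≅ Z^12.

Boundary ∂_1: C_1 → C_0 sends each edge [p,q] (with p < q) to q − p.
The resulting 7×18 matrix has rank 6, and its Smith normal form has invariant factors (1,1,1,1,1,1).

The boundary map ∂_2: C_2 → C_1 sends each 2-simplex [p,q,r] to [q,r] − [p,r] + [p,q]. For instance
  ∂[v_1,v_2,v_6] = [v_2,v_6] − [v_1,v_6] + [v_1,v_2],
  ∂[v_0,v_2,v_5] = [v_2,v_5] − [v_0,v_5] + [v_0,v_2].
As a 18×12 matrix over Z this has rank 12, with invariant factors (1,1,1,1,1,1,1,1,1,1,1,2).

Computing H_k = (kernel of ∂_k) / (image of ∂_{k+1}):

  H_0: rank C_0 − rank ∂_1 = 7 − 6 = 1, and the invariant factors of ∂_1 are all 1, so H_0 = Z.
  H_1: rank ker ∂_1 − rank ∂_2 = (18 − 6) − 12 = 0, and ∂_2 has invariant factor 2 > 1, so H_1 = Z/2Z.
  H_2: rank ker ∂_2 − rank ∂_3 = (12 − 12) − 0 = 0, and there is no ∂_3, so H_2 = 0.

As a check, the Euler characteristic is 7 − 18 + 12 = 1, which agrees with 1 − 0 + 0 = 1.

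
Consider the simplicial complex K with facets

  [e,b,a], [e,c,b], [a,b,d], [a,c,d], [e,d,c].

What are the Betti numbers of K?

Fix the vertex order a < b < c < d < e and write every simplex with vertices in increasing order. Then dim K = 2 and the simplices of K are:

  0-simplices (5): a, b, c, d, e
  1-simplices (10): ab, ac, ad, ae, bc, bd, be, cd, ce, de
  2-simplices (5): abd, abe, acd, bce, cde

Hence C_0 ≅ Z^5, C_1 ≅ Z^10, C_2 ≅ Z^5.

∂_1: C_1 → C_0 is given by ∂[p,q] = [q] − [p].
The resulting 5×10 matrix has rank 4, and its Smith normal form has invariant factors (1,1,1,1).

The boundary map ∂_2: C_2 → C_1 sends each 2-simplex [p,q,r] to [q,r] − [p,r] + [p,q]. For instance
  ∂bce = ce − be + bc,
  ∂abd = bd − ad + ab.
The 10×5 boundary matrix has rank 5 and Smith normal form diag(1,1,1,1,1).

From H_k ≅ ker(∂_k) / im(∂_{k+1}) we obtain:

  H_0: rank C_0 − rank ∂_1 = 5 − 4 = 1, and the invariant factors of ∂_1 are all 1, so H_0 = Z.
  H_1: rank ker ∂_1 − rank ∂_2 = (10 − 4) − 5 = 1, and the invariant factors of ∂_2 are all 1, so H_1 = Z.
  H_2: rank ker ∂_2 − rank ∂_3 = (5 − 5) − 0 = 0, and there is no ∂_3, so H_2 = 0.

Hence the Betti numbers are b_0 = 1, b_1 = 1, b_2 = 0.

b_0 = 1, b_1 = 1, b_2 = 0.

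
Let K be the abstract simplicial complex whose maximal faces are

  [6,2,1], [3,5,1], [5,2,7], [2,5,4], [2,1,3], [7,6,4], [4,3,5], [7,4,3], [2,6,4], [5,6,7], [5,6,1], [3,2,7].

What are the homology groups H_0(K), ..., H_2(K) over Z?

H_0 = Z,  H_1 = Z/2,  H_2 = 0.

Order the vertices as 1 < 2 < 3 < 4 < 5 < 6 < 7. Listing each simplex with vertices in this order, K has dimension 2 with simplices:

  0-simplices (7): [1], [2], [3], [4], [5], [6], [7]
  1-simplices (18): [1,2], [1,3], [1,5], [1,6], [2,3], [2,4], [2,5], [2,6], [2,7], [3,4], [3,5], [3,7], [4,5], [4,6], [4,7], [5,6], [5,7], [6,7]
  2-simplices (12): [1,2,3], [1,2,6], [1,3,5], [1,5,6], [2,3,7], [2,4,5], [2,4,6], [2,5,7], [3,4,5], [3,4,7], [4,6,7], [5,6,7]

so the chain groups are C_0 ≅ Z^7, C_1 ≅ Z^18, C_2 ≅ Z^12.

The boundary map ∂_1: C_1 → C_0 sends each edge [p,q] (with p < q) to q − p.
The 7×18 boundary matrix has rank 6 and Smith normal form diag(1,1,1,1,1,1).

∂_2: C_2 → C_1 acts by ∂[p,q,r] = [q,r] − [p,r] + [p,q]. For instance
  ∂[2,4,6] = [4,6] − [2,6] + [2,4],
  ∂[1,3,5] = [3,5] − [1,5] + [1,3].
The resulting 18×12 matrix has rank 12, and its Smith normal form has invariant factors (1,1,1,1,1,1,1,1,1,1,1,2).

From H_k ≅ ker(∂_k) / im(∂_{k+1}) we obtain:

  H_0: rank C_0 − rank ∂_1 = 7 − 6 = 1, and the invariant factors of ∂_1 are all 1, so H_0 ≅ Z.
  H_1: rank ker ∂_1 − rank ∂_2 = (18 − 6) − 12 = 0, and ∂_2 has invariant factor 2 > 1, so H_1 ≅ Z/2.
  H_2: rank ker ∂_2 − rank ∂_3 = (12 − 12) − 0 = 0, and there is no ∂_3, so H_2 ≅ 0.

As a check, the Euler characteristic is 7 − 18 + 12 = 1, which agrees with 1 − 0 + 0 = 1.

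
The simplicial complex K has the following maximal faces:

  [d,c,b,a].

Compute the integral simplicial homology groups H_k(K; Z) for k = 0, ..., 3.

We work with the vertex ordering a < b < c < d. The simplices of K, each written with vertices in increasing order, are:

  0-simplices (4): a, b, c, d
  1-simplices (6): ab, ac, ad, bc, bd, cd
  2-simplices (4): abc, abd, acd, bcd
  3-simplices (1): abcd

Hence C_0 ≅ Z^4, C_1 ≅ Z^6, C_2 ≅ Z^4, C_3 ≅ Z^1.

∂_1: C_1 → C_0 sends each edge [p,q] (with p < q) to q − p. For instance
  ∂ac = c − a.
The 4×6 boundary matrix has rank 3 and Smith normal form diag(1,1,1).

Boundary ∂_2: C_2 → C_1 maps a triangle to the signed sum of its edges. For instance
  ∂acd = cd − ad + ac,
  ∂bcd = cd − bd + bc.
As a 6×4 matrix over Z this has rank 3, with invariant factors (1,1,1).

The boundary map ∂_3: C_3 → C_2 sends each 3-simplex σ to the alternating sum Σ_i (−1)^i (σ with its i-th vertex removed). For instance
  ∂abcd = bcd − acd + abd − abc.
This gives a 4×1 integer matrix of rank 1; reducing to Smith normal form yields diagonal entries (1).

Computing H_k = (kernel of ∂_k) / (image of ∂_{k+1}):

  H_0: rank C_0 − rank ∂_1 = 4 − 3 = 1, and the invariant factors of ∂_1 are all 1, so H_0 = Z.
  H_1: rank ker ∂_1 − rank ∂_2 = (6 − 3) − 3 = 0, and the invariant factors of ∂_2 are all 1, so H_1 = 0.
  H_2: rank ker ∂_2 − rank ∂_3 = (4 − 3) − 1 = 0, and the invariant factors of ∂_3 are all 1, so H_2 = 0.
  H_3: rank ker ∂_3 − rank ∂_4 = (1 − 1) − 0 = 0, and there is no ∂_4, so H_3 = 0.

H_0 = Z,  H_1 = 0,  H_2 = 0,  H_3 = 0.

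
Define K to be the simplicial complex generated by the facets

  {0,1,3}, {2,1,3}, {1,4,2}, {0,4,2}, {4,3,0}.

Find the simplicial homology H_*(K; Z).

Take the total order 0 < 1 < 2 < 3 < 4 on the vertex set. Then K (dimension 2) consists of the simplices:

  0-simplices (5): [0], [1], [2], [3], [4]
  1-simplices (10): [0,1], [0,2], [0,3], [0,4], [1,2], [1,3], [1,4], [2,3], [2,4], [3,4]
  2-simplices (5): [0,1,3], [0,2,4], [0,3,4], [1,2,3], [1,2,4]

so the chain groups are C_0 ≅ Z^5, C_1 ≅ Z^10, C_2 ≅ Z^5.

The boundary map ∂_1: C_1 → C_0 is given by ∂[p,q] = [q] − [p].
The 5×10 boundary matrix has rank 4 and Smith normal form diag(1,1,1,1).

Boundary ∂_2: C_2 → C_1 sends each 2-simplex [p,q,r] to [q,r] − [p,r] + [p,q]. For instance
  ∂[0,2,4] = [2,4] − [0,4] + [0,2],
  ∂[1,2,3] = [2,3] − [1,3] + [1,2].
The 10×5 boundary matrix has rank 5 and Smith normal form diag(1,1,1,1,1).

Reading off H_k = ker ∂_k / im ∂_{k+1}:

  H_0: rank C_0 − rank ∂_1 = 5 − 4 = 1, and the invariant factors of ∂_1 are all 1, so H_0 ≅ Z.
  H_1: rank ker ∂_1 − rank ∂_2 = (10 − 4) − 5 = 1, and the invariant factors of ∂_2 are all 1, so H_1 ≅ Z.
  H_2: rank ker ∂_2 − rank ∂_3 = (5 − 5) − 0 = 0, and there is no ∂_3, so H_2 ≅ 0.

As a check, the Euler characteristic is 5 − 10 + 5 = 0, which agrees with 1 − 1 + 0 = 0.

H_0 ≅ Z,  H_1 ≅ Z,  H_2 = 0.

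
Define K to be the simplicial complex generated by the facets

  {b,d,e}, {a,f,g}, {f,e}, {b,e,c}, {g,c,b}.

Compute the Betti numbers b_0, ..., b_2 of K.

b_0 = 1, b_1 = 1, b_2 = 0.

Take the total order a < b < c < d < e < f < g on the vertex set. Then K (dimension 2) consists of the simplices:

  0-simplices (7): a, b, c, d, e, f, g
  1-simplices (11): af, ag, bc, bd, be, bg, ce, cg, de, ef, fg
  2-simplices (4): afg, bce, bcg, bde

Hence C_0 ≅ Z^7, C_1 ≅ Z^11, C_2 ≅ Z^4.

∂_1: C_1 → C_0 sends each edge [p,q] (with p < q) to q − p. For instance
  ∂bc = c − b.
The resulting 7×11 matrix has rank 6, and its Smith normal form has invariant factors (1,1,1,1,1,1).

The boundary map ∂_2: C_2 → C_1 maps a triangle to the signed sum of its edges. For instance
  ∂bce = ce − be + bc,
  ∂bde = de − be + bd.
As a 11×4 matrix over Z this has rank 4, with invariant factors (1,1,1,1).

Reading off H_k = ker ∂_k / im ∂_{k+1}:

  H_0: rank C_0 − rank ∂_1 = 7 − 6 = 1, and the invariant factors of ∂_1 are all 1, so H_0 = Z.
  H_1: rank ker ∂_1 − rank ∂_2 = (11 − 6) − 4 = 1, and the invariant factors of ∂_2 are all 1, so H_1 = Z.
  H_2: rank ker ∂_2 − rank ∂_3 = (4 − 4) − 0 = 0, and there is no ∂_3, so H_2 = 0.

As a check, the Euler characteristic is 7 − 11 + 4 = 0, which agrees with 1 − 1 + 0 = 0.

Hence the Betti numbers are b_0 = 1, b_1 = 1, b_2 = 0.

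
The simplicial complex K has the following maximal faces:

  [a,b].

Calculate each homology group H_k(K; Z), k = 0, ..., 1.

Fix the vertex order a < b and write every simplex with vertices in increasing order. Then dim K = 1 and the simplices of K are:

  0-simplices (2): a, b
  1-simplices (1): ab

so the chain groups are C_0 ≅ Z^2, C_1 ≅ Z^1.

The boundary map ∂_1: C_1 → C_0 maps an edge to its endpoints' difference, ∂[p,q] = q − p.
The 2×1 boundary matrix has rank 1 and Smith normal form diag(1).

Computing H_k = (kernel of ∂_k) / (image of ∂_{k+1}):

  H_0: rank C_0 − rank ∂_1 = 2 − 1 = 1, and the invariant factors of ∂_1 are all 1, so H_0 = Z.
  H_1: rank ker ∂_1 − rank ∂_2 = (1 − 1) − 0 = 0, and there is no ∂_2, so H_1 = 0.

H_0 ≅ Z,  H_1 = 0.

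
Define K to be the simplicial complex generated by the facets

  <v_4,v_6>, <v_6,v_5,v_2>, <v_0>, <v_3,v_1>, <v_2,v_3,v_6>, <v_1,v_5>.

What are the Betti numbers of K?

Order the vertices as v_0 < v_1 < v_2 < v_3 < v_4 < v_5 < v_6. Listing each simplex with vertices in this order, K has dimension 2 with simplices:

  0-simplices (7): [v_0], [v_1], [v_2], [v_3], [v_4], [v_5], [v_6]
  1-simplices (8): [v_1,v_3], [v_1,v_5], [v_2,v_3], [v_2,v_5], [v_2,v_6], [v_3,v_6], [v_4,v_6], [v_5,v_6]
  2-simplices (2): [v_2,v_3,v_6], [v_2,v_5,v_6]

Hence C_0 ≅ Z^7, C_1 ≅ Z^8, C_2 ≅ Z^2.

Boundary ∂_1: C_1 → C_0 is given by ∂[p,q] = [q] − [p]. For instance
  ∂[v_5,v_6] = [v_6] − [v_5].
This gives a 7×8 integer matrix of rank 5; reducing to Smith normal form yields diagonal entries (1,1,1,1,1).

Boundary ∂_2: C_2 → C_1 sends each 2-simplex [p,q,r] to [q,r] − [p,r] + [p,q]. For instance
  ∂[v_2,v_3,v_6] = [v_3,v_6] − [v_2,v_6] + [v_2,v_3],
  ∂[v_2,v_5,v_6] = [v_5,v_6] − [v_2,v_6] + [v_2,v_5].
As a 8×2 matrix over Z this has rank 2, with invariant factors (1,1).

Computing H_k = (kernel of ∂_k) / (image of ∂_{k+1}):

  H_0: rank C_0 − rank ∂_1 = 7 − 5 = 2, and the invariant factors of ∂_1 are all 1, so H_0 = Z^2.
  H_1: rank ker ∂_1 − rank ∂_2 = (8 − 5) − 2 = 1, and the invariant factors of ∂_2 are all 1, so H_1 = Z.
  H_2: rank ker ∂_2 − rank ∂_3 = (2 − 2) − 0 = 0, and there is no ∂_3, so H_2 = 0.

Hence the Betti numbers are b_0 = 2, b_1 = 1, b_2 = 0.

b_0 = 2, b_1 = 1, b_2 = 0.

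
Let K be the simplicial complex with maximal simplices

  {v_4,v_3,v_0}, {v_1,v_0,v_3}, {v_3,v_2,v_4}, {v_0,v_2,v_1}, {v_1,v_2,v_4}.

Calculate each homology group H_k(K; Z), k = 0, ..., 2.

We work with the vertex ordering v_0 < v_1 < v_2 < v_3 < v_4. The simplices of K, each written with vertices in increasing order, are:

  0-simplices (5): [v_0], [v_1], [v_2], [v_3], [v_4]
  1-simplices (10): [v_0,v_1], [v_0,v_2], [v_0,v_3], [v_0,v_4], [v_1,v_2], [v_1,v_3], [v_1,v_4], [v_2,v_3], [v_2,v_4], [v_3,v_4]
  2-simplices (5): [v_0,v_1,v_2], [v_0,v_1,v_3], [v_0,v_3,v_4], [v_1,v_2,v_4], [v_2,v_3,v_4]

Hence C_0 ≅ Z^5, C_1 ≅ Z^10, C_2 ≅ Z^5.

Boundary ∂_1: C_1 → C_0 maps an edge to its endpoints' difference, ∂[p,q] = q − p. For instance
  ∂[v_0,v_1] = [v_1] − [v_0].
This gives a 5×10 integer matrix of rank 4; reducing to Smith normal form yields diagonal entries (1,1,1,1).

Boundary ∂_2: C_2 → C_1 sends each 2-simplex [p,q,r] to [q,r] − [p,r] + [p,q]. For instance
  ∂[v_0,v_1,v_3] = [v_1,v_3] − [v_0,v_3] + [v_0,v_1],
  ∂[v_2,v_3,v_4] = [v_3,v_4] − [v_2,v_4] + [v_2,v_3].
The resulting 10×5 matrix has rank 5, and its Smith normal form has invariant factors (1,1,1,1,1).

Computing H_k = (kernel of ∂_k) / (image of ∂_{k+1}):

  H_0: rank C_0 − rank ∂_1 = 5 − 4 = 1, and the invariant factors of ∂_1 are all 1, so H_0 = Z.
  H_1: rank ker ∂_1 − rank ∂_2 = (10 − 4) − 5 = 1, and the invariant factors of ∂_2 are all 1, so H_1 = Z.
  H_2: rank ker ∂_2 − rank ∂_3 = (5 − 5) − 0 = 0, and there is no ∂_3, so H_2 = 0.

As a check, the Euler characteristic is 5 − 10 + 5 = 0, which agrees with 1 − 1 + 0 = 0.
(K is a triangulation of the Möbius band.)

H_0 ≅ Z,  H_1 ≅ Z,  H_2 = 0.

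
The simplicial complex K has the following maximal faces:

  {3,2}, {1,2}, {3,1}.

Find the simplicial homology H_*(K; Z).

H_0 = Z,  H_1 = Z.

Order the vertices as 1 < 2 < 3. Listing each simplex with vertices in this order, K has dimension 1 with simplices:

  0-simplices (3): [1], [2], [3]
  1-simplices (3): [1,2], [1,3], [2,3]

Hence C_0 ≅ Z^3, C_1 ≅ Z^3.

∂_1: C_1 → C_0 sends each edge [p,q] (with p < q) to q − p. For instance
  ∂[2,3] = [3] − [2].
This gives a 3×3 integer matrix of rank 2; reducing to Smith normal form yields diagonal entries (1,1).

Computing H_k = (kernel of ∂_k) / (image of ∂_{k+1}):

  H_0: rank C_0 − rank ∂_1 = 3 − 2 = 1, and the invariant factors of ∂_1 are all 1, so H_0 = Z.
  H_1: rank ker ∂_1 − rank ∂_2 = (3 − 2) − 0 = 1, and there is no ∂_2, so H_1 = Z.

As a check, the Euler characteristic is 3 − 3 = 0, which agrees with 1 − 1 = 0.
(K is a triangulation of the circle S^1.)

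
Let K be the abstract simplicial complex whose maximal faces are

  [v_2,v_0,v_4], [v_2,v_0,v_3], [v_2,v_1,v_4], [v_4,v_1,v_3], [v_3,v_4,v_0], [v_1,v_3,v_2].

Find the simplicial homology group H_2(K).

Take the total order v_0 < v_1 < v_2 < v_3 < v_4 on the vertex set. Then K (dimension 2) consists of the simplices:

  0-simplices (5): [v_0], [v_1], [v_2], [v_3], [v_4]
  1-simplices (9): [v_0,v_2], [v_0,v_3], [v_0,v_4], [v_1,v_2], [v_1,v_3], [v_1,v_4], [v_2,v_3], [v_2,v_4], [v_3,v_4]
  2-simplices (6): [v_0,v_2,v_3], [v_0,v_2,v_4], [v_0,v_3,v_4], [v_1,v_2,v_3], [v_1,v_2,v_4], [v_1,v_3,v_4]

giving chain groups C_0 ≅ Z^5, C_1 ≅ Z^9, C_2 ≅ Z^6.

Boundary ∂_1: C_1 → C_0 maps an edge to its endpoints' difference, ∂[p,q] = q − p. For instance
  ∂[v_3,v_4] = [v_4] − [v_3].
As a 5×9 matrix over Z this has rank 4, with invariant factors (1,1,1,1).

Boundary ∂_2: C_2 → C_1 sends each 2-simplex [p,q,r] to [q,r] − [p,r] + [p,q]. For instance
  ∂[v_0,v_2,v_3] = [v_2,v_3] − [v_0,v_3] + [v_0,v_2],
  ∂[v_1,v_2,v_4] = [v_2,v_4] − [v_1,v_4] + [v_1,v_2].
This gives a 9×6 integer matrix of rank 5; reducing to Smith normal form yields diagonal entries (1,1,1,1,1).

Computing H_k = (kernel of ∂_k) / (image of ∂_{k+1}):

  H_2: rank ker ∂_2 − rank ∂_3 = (6 − 5) − 0 = 1, and there is no ∂_3, so H_2 = Z.

(K is a triangulation of the 2-sphere S^2.)

H_2 ≅ Z.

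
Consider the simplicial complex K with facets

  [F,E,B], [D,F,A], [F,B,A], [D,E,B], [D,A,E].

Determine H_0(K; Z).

Fix the vertex order A < B < D < E < F and write every simplex with vertices in increasing order. Then dim K = 2 and the simplices of K are:

  0-simplices (5): A, B, D, E, F
  1-simplices (10): AB, AD, AE, AF, BD, BE, BF, DE, DF, EF
  2-simplices (5): ABF, ADE, ADF, BDE, BEF

Hence C_0 ≅ Z^5, C_1 ≅ Z^10, C_2 ≅ Z^5.

The boundary map ∂_1: C_1 → C_0 maps an edge to its endpoints' difference, ∂[p,q] = q − p. For instance
  ∂AB = B − A.
The resulting 5×10 matrix has rank 4, and its Smith normal form has invariant factors (1,1,1,1).

∂_2: C_2 → C_1 acts by ∂[p,q,r] = [q,r] − [p,r] + [p,q]. For instance
  ∂BEF = EF − BF + BE,
  ∂ABF = BF − AF + AB.
This gives a 10×5 integer matrix of rank 5; reducing to Smith normal form yields diagonal entries (1,1,1,1,1).

Reading off H_k = ker ∂_k / im ∂_{k+1}:

  H_0: rank C_0 − rank ∂_1 = 5 − 4 = 1, and the invariant factors of ∂_1 are all 1, so H_0 ≅ Z.

H_0 = Z.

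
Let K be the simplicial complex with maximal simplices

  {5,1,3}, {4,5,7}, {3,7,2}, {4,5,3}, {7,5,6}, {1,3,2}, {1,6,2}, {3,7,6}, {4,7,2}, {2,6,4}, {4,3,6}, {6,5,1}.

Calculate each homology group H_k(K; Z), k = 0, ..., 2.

Take the total order 1 < 2 < 3 < 4 < 5 < 6 < 7 on the vertex set. Then K (dimension 2) consists of the simplices:

  0-simplices (7): [1], [2], [3], [4], [5], [6], [7]
  1-simplices (18): [1,2], [1,3], [1,5], [1,6], [2,3], [2,4], [2,6], [2,7], [3,4], [3,5], [3,6], [3,7], [4,5], [4,6], [4,7], [5,6], [5,7], [6,7]
  2-simplices (12): [1,2,3], [1,2,6], [1,3,5], [1,5,6], [2,3,7], [2,4,6], [2,4,7], [3,4,5], [3,4,6], [3,6,7], [4,5,7], [5,6,7]

giving chain groups C_0 ≅ Z^7, C_1 ≅ Z^18, C_2 ≅ Z^12.

∂_1: C_1 → C_0 sends each edge [p,q] (with p < q) to q − p.
The 7×18 boundary matrix has rank 6 and Smith normal form diag(1,1,1,1,1,1).

∂_2: C_2 → C_1 maps a triangle to the signed sum of its edges. For instance
  ∂[2,3,7] = [3,7] − [2,7] + [2,3],
  ∂[3,4,5] = [4,5] − [3,5] + [3,4].
This gives a 18×12 integer matrix of rank 12; reducing to Smith normal form yields diagonal entries (1,1,1,1,1,1,1,1,1,1,1,2).

Computing H_k = (kernel of ∂_k) / (image of ∂_{k+1}):

  H_0: rank C_0 − rank ∂_1 = 7 − 6 = 1, and the invariant factors of ∂_1 are all 1, so H_0 ≅ Z.
  H_1: rank ker ∂_1 − rank ∂_2 = (18 − 6) − 12 = 0, and ∂_2 has invariant factor 2 > 1, so H_1 ≅ Z/2.
  H_2: rank ker ∂_2 − rank ∂_3 = (12 − 12) − 0 = 0, and there is no ∂_3, so H_2 ≅ 0.

H_0 ≅ Z,  H_1 ≅ Z/2,  H_2 = 0.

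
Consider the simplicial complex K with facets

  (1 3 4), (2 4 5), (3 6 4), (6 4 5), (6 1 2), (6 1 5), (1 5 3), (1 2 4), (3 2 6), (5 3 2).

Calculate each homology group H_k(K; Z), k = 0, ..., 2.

Fix the vertex order 1 < 2 < 3 < 4 < 5 < 6 and write every simplex with vertices in increasing order. Then dim K = 2 and the simplices of K are:

  0-simplices (6): [1], [2], [3], [4], [5], [6]
  1-simplices (15): [1,2], [1,3], [1,4], [1,5], [1,6], [2,3], [2,4], [2,5], [2,6], [3,4], [3,5], [3,6], [4,5], [4,6], [5,6]
  2-simplices (10): [1,2,4], [1,2,6], [1,3,4], [1,3,5], [1,5,6], [2,3,5], [2,3,6], [2,4,5], [3,4,6], [4,5,6]

so the chain groups are C_0 ≅ Z^6, C_1 ≅ Z^15, C_2 ≅ Z^10.

Boundary ∂_1: C_1 → C_0 maps an edge to its endpoints' difference, ∂[p,q] = q − p. For instance
  ∂[2,5] = [5] − [2].
As a 6×15 matrix over Z this has rank 5, with invariant factors (1,1,1,1,1).

Boundary ∂_2: C_2 → C_1 acts by ∂[p,q,r] = [q,r] − [p,r] + [p,q]. For instance
  ∂[3,4,6] = [4,6] − [3,6] + [3,4],
  ∂[1,2,6] = [2,6] − [1,6] + [1,2].
This gives a 15×10 integer matrix of rank 10; reducing to Smith normal form yields diagonal entries (1,1,1,1,1,1,1,1,1,2).

Computing H_k = (kernel of ∂_k) / (image of ∂_{k+1}):

  H_0: rank C_0 − rank ∂_1 = 6 − 5 = 1, and the invariant factors of ∂_1 are all 1, so H_0 ≅ Z.
  H_1: rank ker ∂_1 − rank ∂_2 = (15 − 5) − 10 = 0, and ∂_2 has invariant factor 2 > 1, so H_1 ≅ Z_2.
  H_2: rank ker ∂_2 − rank ∂_3 = (10 − 10) − 0 = 0, and there is no ∂_3, so H_2 ≅ 0.

As a check, the Euler characteristic is 6 − 15 + 10 = 1, which agrees with 1 − 0 + 0 = 1.

H_0 = Z,  H_1 = Z_2,  H_2 = 0.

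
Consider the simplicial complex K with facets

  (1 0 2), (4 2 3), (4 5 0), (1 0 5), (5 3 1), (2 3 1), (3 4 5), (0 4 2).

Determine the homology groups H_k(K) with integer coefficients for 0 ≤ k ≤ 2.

Take the total order 0 < 1 < 2 < 3 < 4 < 5 on the vertex set. Then K (dimension 2) consists of the simplices:

  0-simplices (6): [0], [1], [2], [3], [4], [5]
  1-simplices (12): [0,1], [0,2], [0,4], [0,5], [1,2], [1,3], [1,5], [2,3], [2,4], [3,4], [3,5], [4,5]
  2-simplices (8): [0,1,2], [0,1,5], [0,2,4], [0,4,5], [1,2,3], [1,3,5], [2,3,4], [3,4,5]

giving chain groups C_0 ≅ Z^6, C_1 ≅ Z^12, C_2 ≅ Z^8.

The boundary map ∂_1: C_1 → C_0 sends each edge [p,q] (with p < q) to q − p. For instance
  ∂[1,2] = [2] − [1].
This gives a 6×12 integer matrix of rank 5; reducing to Smith normal form yields diagonal entries (1,1,1,1,1).

∂_2: C_2 → C_1 acts by ∂[p,q,r] = [q,r] − [p,r] + [p,q]. For instance
  ∂[0,4,5] = [4,5] − [0,5] + [0,4],
  ∂[3,4,5] = [4,5] − [3,5] + [3,4].
This gives a 12×8 integer matrix of rank 7; reducing to Smith normal form yields diagonal entries (1,1,1,1,1,1,1).

Now H_k = ker ∂_k / im ∂_{k+1}, so:

  H_0: rank C_0 − rank ∂_1 = 6 − 5 = 1, and the invariant factors of ∂_1 are all 1, so H_0 = Z.
  H_1: rank ker ∂_1 − rank ∂_2 = (12 − 5) − 7 = 0, and the invariant factors of ∂_2 are all 1, so H_1 = 0.
  H_2: rank ker ∂_2 − rank ∂_3 = (8 − 7) − 0 = 1, and there is no ∂_3, so H_2 = Z.

As a check, the Euler characteristic is 6 − 12 + 8 = 2, which agrees with 1 − 0 + 1 = 2.

H_0 ≅ Z,  H_1 = 0,  H_2 ≅ Z.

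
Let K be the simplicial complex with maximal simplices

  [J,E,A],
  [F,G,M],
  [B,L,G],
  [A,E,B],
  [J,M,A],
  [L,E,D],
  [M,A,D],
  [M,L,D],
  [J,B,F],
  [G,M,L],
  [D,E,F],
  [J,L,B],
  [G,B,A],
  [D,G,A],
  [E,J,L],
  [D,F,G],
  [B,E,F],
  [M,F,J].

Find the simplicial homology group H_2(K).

Take the total order A < B < D < E < F < G < J < L < M on the vertex set. Then K (dimension 2) consists of the simplices:

  0-simplices (9): A, B, D, E, F, G, J, L, M
  1-simplices (27): AB, AD, AE, AG, AJ, AM, BE, BF, BG, BJ, BL, DE, DF, DG, DL, DM, EF, EJ, EL, FG, FJ, FM, GL, GM, JL, JM, LM
  2-simplices (18): ABE, ABG, ADG, ADM, AEJ, AJM, BEF, BFJ, BGL, BJL, DEF, DEL, DFG, DLM, EJL, FGM, FJM, GLM

so the chain groups are C_0 ≅ Z^9, C_1 ≅ Z^27, C_2 ≅ Z^18.

∂_1: C_1 → C_0 is given by ∂[p,q] = [q] − [p]. For instance
  ∂DM = M − D.
As a 9×27 matrix over Z this has rank 8, with invariant factors (1,1,1,1,1,1,1,1).

∂_2: C_2 → C_1 maps a triangle to the signed sum of its edges. For instance
  ∂ADM = DM − AM + AD,
  ∂DFG = FG − DG + DF.
As a 27×18 matrix over Z this has rank 18, with invariant factors (1,1,1,1,1,1,1,1,1,1,1,1,1,1,1,1,1,2).

Reading off H_k = ker ∂_k / im ∂_{k+1}:

  H_2: rank ker ∂_2 − rank ∂_3 = (18 − 18) − 0 = 0, and there is no ∂_3, so H_2 ≅ 0.

(K is a triangulation of the Klein bottle.)

H_2 ≅ 0.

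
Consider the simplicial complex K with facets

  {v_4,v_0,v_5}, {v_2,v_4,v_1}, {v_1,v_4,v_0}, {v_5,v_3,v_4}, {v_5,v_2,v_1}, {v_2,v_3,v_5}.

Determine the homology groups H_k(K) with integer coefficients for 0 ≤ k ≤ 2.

Fix the vertex order v_0 < v_1 < v_2 < v_3 < v_4 < v_5 and write every simplex with vertices in increasing order. Then dim K = 2 and the simplices of K are:

  0-simplices (6): [v_0], [v_1], [v_2], [v_3], [v_4], [v_5]
  1-simplices (12): [v_0,v_1], [v_0,v_4], [v_0,v_5], [v_1,v_2], [v_1,v_4], [v_1,v_5], [v_2,v_3], [v_2,v_4], [v_2,v_5], [v_3,v_4], [v_3,v_5], [v_4,v_5]
  2-simplices (6): [v_0,v_1,v_4], [v_0,v_4,v_5], [v_1,v_2,v_4], [v_1,v_2,v_5], [v_2,v_3,v_5], [v_3,v_4,v_5]

Hence C_0 ≅ Z^6, C_1 ≅ Z^12, C_2 ≅ Z^6.

Boundary ∂_1: C_1 → C_0 sends each edge [p,q] (with p < q) to q − p.
This gives a 6×12 integer matrix of rank 5; reducing to Smith normal form yields diagonal entries (1,1,1,1,1).

The boundary map ∂_2: C_2 → C_1 maps a triangle to the signed sum of its edges. For instance
  ∂[v_1,v_2,v_5] = [v_2,v_5] − [v_1,v_5] + [v_1,v_2],
  ∂[v_0,v_1,v_4] = [v_1,v_4] − [v_0,v_4] + [v_0,v_1].
The 12×6 boundary matrix has rank 6 and Smith normal form diag(1,1,1,1,1,1).

Now H_k = ker ∂_k / im ∂_{k+1}, so:

  H_0: rank C_0 − rank ∂_1 = 6 − 5 = 1, and the invariant factors of ∂_1 are all 1, so H_0 = Z.
  H_1: rank ker ∂_1 − rank ∂_2 = (12 − 5) − 6 = 1, and the invariant factors of ∂_2 are all 1, so H_1 = Z.
  H_2: rank ker ∂_2 − rank ∂_3 = (6 − 6) − 0 = 0, and there is no ∂_3, so H_2 = 0.

(K is a triangulation of the cylinder S^1 x I.)

H_0 = Z,  H_1 = Z,  H_2 = 0.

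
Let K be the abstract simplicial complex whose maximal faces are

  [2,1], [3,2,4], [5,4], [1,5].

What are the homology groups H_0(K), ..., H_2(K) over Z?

Take the total order 1 < 2 < 3 < 4 < 5 on the vertex set. Then K (dimension 2) consists of the simplices:

  0-simplices (5): [1], [2], [3], [4], [5]
  1-simplices (6): [1,2], [1,5], [2,3], [2,4], [3,4], [4,5]
  2-simplices (1): [2,3,4]

giving chain groups C_0 ≅ Z^5, C_1 ≅ Z^6, C_2 ≅ Z^1.

Boundary ∂_1: C_1 → C_0 maps an edge to its endpoints' difference, ∂[p,q] = q − p.
The resulting 5×6 matrix has rank 4, and its Smith normal form has invariant factors (1,1,1,1).

∂_2: C_2 → C_1 acts by ∂[p,q,r] = [q,r] − [p,r] + [p,q]. For instance
  ∂[2,3,4] = [3,4] − [2,4] + [2,3].
The 6×1 boundary matrix has rank 1 and Smith normal form diag(1).

Now H_k = ker ∂_k / im ∂_{k+1}, so:

  H_0: rank C_0 − rank ∂_1 = 5 − 4 = 1, and the invariant factors of ∂_1 are all 1, so H_0 = Z.
  H_1: rank ker ∂_1 − rank ∂_2 = (6 − 4) − 1 = 1, and the invariant factors of ∂_2 are all 1, so H_1 = Z.
  H_2: rank ker ∂_2 − rank ∂_3 = (1 − 1) − 0 = 0, and there is no ∂_3, so H_2 = 0.

As a check, the Euler characteristic is 5 − 6 + 1 = 0, which agrees with 1 − 1 + 0 = 0.

H_0 = Z,  H_1 = Z,  H_2 = 0.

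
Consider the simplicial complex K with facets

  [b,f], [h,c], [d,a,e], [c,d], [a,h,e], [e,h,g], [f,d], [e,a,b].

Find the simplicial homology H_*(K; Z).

Take the total order a < b < c < d < e < f < g < h on the vertex set. Then K (dimension 2) consists of the simplices:

  0-simplices (8): a, b, c, d, e, f, g, h
  1-simplices (13): ab, ad, ae, ah, be, bf, cd, ch, de, df, eg, eh, gh
  2-simplices (4): abe, ade, aeh, egh

so the chain groups are C_0 ≅ Z^8, C_1 ≅ Z^13, C_2 ≅ Z^4.

∂_1: C_1 → C_0 maps an edge to its endpoints' difference, ∂[p,q] = q − p.
As a 8×13 matrix over Z this has rank 7, with invariant factors (1,1,1,1,1,1,1).

Boundary ∂_2: C_2 → C_1 maps a triangle to the signed sum of its edges. For instance
  ∂egh = gh − eh + eg,
  ∂abe = be − ae + ab.
This gives a 13×4 integer matrix of rank 4; reducing to Smith normal form yields diagonal entries (1,1,1,1).

Now H_k = ker ∂_k / im ∂_{k+1}, so:

  H_0: rank C_0 − rank ∂_1 = 8 − 7 = 1, and the invariant factors of ∂_1 are all 1, so H_0 ≅ Z.
  H_1: rank ker ∂_1 − rank ∂_2 = (13 − 7) − 4 = 2, and the invariant factors of ∂_2 are all 1, so H_1 ≅ Z^2.
  H_2: rank ker ∂_2 − rank ∂_3 = (4 − 4) − 0 = 0, and there is no ∂_3, so H_2 ≅ 0.

As a check, the Euler characteristic is 8 − 13 + 4 = -1, which agrees with 1 − 2 + 0 = -1.

H_0 = Z,  H_1 = Z^2,  H_2 = 0.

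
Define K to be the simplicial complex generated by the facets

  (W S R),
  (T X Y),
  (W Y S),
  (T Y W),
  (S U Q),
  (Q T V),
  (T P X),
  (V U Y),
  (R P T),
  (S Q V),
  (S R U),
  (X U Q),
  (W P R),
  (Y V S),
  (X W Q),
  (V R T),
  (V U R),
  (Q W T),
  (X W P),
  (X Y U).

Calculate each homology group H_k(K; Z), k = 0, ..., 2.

H_0 = Z,  H_1 = Z ⊕ Z_2,  H_2 = 0.

Fix the vertex order P < Q < R < S < T < U < V < W < X < Y and write every simplex with vertices in increasing order. Then dim K = 2 and the simplices of K are:

  0-simplices (10): P, Q, R, S, T, U, V, W, X, Y
  1-simplices (30): PR, PT, PW, PX, QS, QT, QU, QV, QW, QX, RS, RT, RU, RV, RW, SU, SV, SW, SY, TV, TW, TX, TY, UV, UX, UY, VY, WX, WY, XY
  2-simplices (20): PRT, PRW, PTX, PWX, QSU, QSV, QTV, QTW, QUX, QWX, RSU, RSW, RTV, RUV, SVY, SWY, TWY, TXY, UVY, UXY

Hence C_0 ≅ Z^10, C_1 ≅ Z^30, C_2 ≅ Z^20.

∂_1: C_1 → C_0 sends each edge [p,q] (with p < q) to q − p.
The resulting 10×30 matrix has rank 9, and its Smith normal form has invariant factors (1,1,1,1,1,1,1,1,1).

∂_2: C_2 → C_1 acts by ∂[p,q,r] = [q,r] − [p,r] + [p,q]. For instance
  ∂UXY = XY − UY + UX,
  ∂PRW = RW − PW + PR.
The 30×20 boundary matrix has rank 20 and Smith normal form diag(1,1,1,1,1,1,1,1,1,1,1,1,1,1,1,1,1,1,1,2).

From H_k ≅ ker(∂_k) / im(∂_{k+1}) we obtain:

  H_0: rank C_0 − rank ∂_1 = 10 − 9 = 1, and the invariant factors of ∂_1 are all 1, so H_0 ≅ Z.
  H_1: rank ker ∂_1 − rank ∂_2 = (30 − 9) − 20 = 1, and ∂_2 has invariant factor 2 > 1, so H_1 ≅ Z ⊕ Z_2.
  H_2: rank ker ∂_2 − rank ∂_3 = (20 − 20) − 0 = 0, and there is no ∂_3, so H_2 ≅ 0.

As a check, the Euler characteristic is 10 − 30 + 20 = 0, which agrees with 1 − 1 + 0 = 0.
(K is a triangulation of the Klein bottle.)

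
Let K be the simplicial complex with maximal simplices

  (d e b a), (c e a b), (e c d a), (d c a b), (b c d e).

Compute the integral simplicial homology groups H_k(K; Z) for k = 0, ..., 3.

Order the vertices as a < b < c < d < e. Listing each simplex with vertices in this order, K has dimension 3 with simplices:

  0-simplices (5): a, b, c, d, e
  1-simplices (10): ab, ac, ad, ae, bc, bd, be, cd, ce, de
  2-simplices (10): abc, abd, abe, acd, ace, ade, bcd, bce, bde, cde
  3-simplices (5): abcd, abce, abde, acde, bcde

so the chain groups are C_0 ≅ Z^5, C_1 ≅ Z^10, C_2 ≅ Z^10, C_3 ≅ Z^5.

∂_1: C_1 → C_0 is given by ∂[p,q] = [q] − [p]. For instance
  ∂bd = d − b.
This gives a 5×10 integer matrix of rank 4; reducing to Smith normal form yields diagonal entries (1,1,1,1).

Boundary ∂_2: C_2 → C_1 maps a triangle to the signed sum of its edges. For instance
  ∂ade = de − ae + ad,
  ∂abe = be − ae + ab.
This gives a 10×10 integer matrix of rank 6; reducing to Smith normal form yields diagonal entries (1,1,1,1,1,1).

Boundary ∂_3: C_3 → C_2 sends each 3-simplex σ to the alternating sum Σ_i (−1)^i (σ with its i-th vertex removed). For instance
  ∂abde = bde − ade + abe − abd,
  ∂bcde = cde − bde + bce − bcd.
The resulting 10×5 matrix has rank 4, and its Smith normal form has invariant factors (1,1,1,1).

Computing H_k = (kernel of ∂_k) / (image of ∂_{k+1}):

  H_0: rank C_0 − rank ∂_1 = 5 − 4 = 1, and the invariant factors of ∂_1 are all 1, so H_0 ≅ Z.
  H_1: rank ker ∂_1 − rank ∂_2 = (10 − 4) − 6 = 0, and the invariant factors of ∂_2 are all 1, so H_1 ≅ 0.
  H_2: rank ker ∂_2 − rank ∂_3 = (10 − 6) − 4 = 0, and the invariant factors of ∂_3 are all 1, so H_2 ≅ 0.
  H_3: rank ker ∂_3 − rank ∂_4 = (5 − 4) − 0 = 1, and there is no ∂_4, so H_3 ≅ Z.

(K is a triangulation of the 3-sphere S^3.)

H_0 ≅ Z,  H_1 = 0,  H_2 = 0,  H_3 ≅ Z.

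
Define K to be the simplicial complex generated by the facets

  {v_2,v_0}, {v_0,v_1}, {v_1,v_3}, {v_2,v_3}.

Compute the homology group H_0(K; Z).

H_0 ≅ Z.

We work with the vertex ordering v_0 < v_1 < v_2 < v_3. The simplices of K, each written with vertices in increasing order, are:

  0-simplices (4): [v_0], [v_1], [v_2], [v_3]
  1-simplices (4): [v_0,v_1], [v_0,v_2], [v_1,v_3], [v_2,v_3]

Hence C_0 ≅ Z^4, C_1 ≅ Z^4.

∂_1: C_1 → C_0 sends each edge [p,q] (with p < q) to q − p. For instance
  ∂[v_0,v_1] = [v_1] − [v_0].
As a 4×4 matrix over Z this has rank 3, with invariant factors (1,1,1).

From H_k ≅ ker(∂_k) / im(∂_{k+1}) we obtain:

  H_0: rank C_0 − rank ∂_1 = 4 − 3 = 1, and the invariant factors of ∂_1 are all 1, so H_0 ≅ Z.

(K is a triangulation of the circle S^1.)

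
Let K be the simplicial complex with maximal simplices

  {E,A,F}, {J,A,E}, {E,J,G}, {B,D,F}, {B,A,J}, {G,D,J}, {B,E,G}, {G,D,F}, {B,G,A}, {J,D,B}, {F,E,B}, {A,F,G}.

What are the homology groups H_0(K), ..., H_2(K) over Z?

H_0 = Z,  H_1 = Z/2Z,  H_2 = 0.

Order the vertices as A < B < D < E < F < G < J. Listing each simplex with vertices in this order, K has dimension 2 with simplices:

  0-simplices (7): A, B, D, E, F, G, J
  1-simplices (18): AB, AE, AF, AG, AJ, BD, BE, BF, BG, BJ, DF, DG, DJ, EF, EG, EJ, FG, GJ
  2-simplices (12): ABG, ABJ, AEF, AEJ, AFG, BDF, BDJ, BEF, BEG, DFG, DGJ, EGJ

Hence C_0 ≅ Z^7, C_1 ≅ Z^18, C_2 ≅ Z^12.

Boundary ∂_1: C_1 → C_0 is given by ∂[p,q] = [q] − [p].
The resulting 7×18 matrix has rank 6, and its Smith normal form has invariant factors (1,1,1,1,1,1).

The boundary map ∂_2: C_2 → C_1 sends each 2-simplex [p,q,r] to [q,r] − [p,r] + [p,q]. For instance
  ∂BEF = EF − BF + BE,
  ∂ABG = BG − AG + AB.
This gives a 18×12 integer matrix of rank 12; reducing to Smith normal form yields diagonal entries (1,1,1,1,1,1,1,1,1,1,1,2).

Reading off H_k = ker ∂_k / im ∂_{k+1}:

  H_0: rank C_0 − rank ∂_1 = 7 − 6 = 1, and the invariant factors of ∂_1 are all 1, so H_0 = Z.
  H_1: rank ker ∂_1 − rank ∂_2 = (18 − 6) − 12 = 0, and ∂_2 has invariant factor 2 > 1, so H_1 = Z/2Z.
  H_2: rank ker ∂_2 − rank ∂_3 = (12 − 12) − 0 = 0, and there is no ∂_3, so H_2 = 0.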